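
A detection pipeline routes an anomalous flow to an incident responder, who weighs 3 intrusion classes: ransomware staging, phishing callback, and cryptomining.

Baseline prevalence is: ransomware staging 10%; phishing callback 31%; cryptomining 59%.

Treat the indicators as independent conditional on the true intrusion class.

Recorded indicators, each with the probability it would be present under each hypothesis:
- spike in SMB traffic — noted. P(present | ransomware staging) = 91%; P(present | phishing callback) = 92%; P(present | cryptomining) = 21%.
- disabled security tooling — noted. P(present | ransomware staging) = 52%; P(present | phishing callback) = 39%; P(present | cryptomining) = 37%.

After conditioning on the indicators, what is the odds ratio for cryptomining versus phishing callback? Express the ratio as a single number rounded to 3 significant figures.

0.412

Posterior odds equal prior odds times the likelihood ratio; only the two competing hypotheses matter.
  cryptomining: 0.59 × 0.21 × 0.37 = 0.045843
  phishing callback: 0.31 × 0.92 × 0.39 = 0.11123
Odds(cryptomining : phishing callback) = 0.045843 / 0.11123 ≈ 0.412.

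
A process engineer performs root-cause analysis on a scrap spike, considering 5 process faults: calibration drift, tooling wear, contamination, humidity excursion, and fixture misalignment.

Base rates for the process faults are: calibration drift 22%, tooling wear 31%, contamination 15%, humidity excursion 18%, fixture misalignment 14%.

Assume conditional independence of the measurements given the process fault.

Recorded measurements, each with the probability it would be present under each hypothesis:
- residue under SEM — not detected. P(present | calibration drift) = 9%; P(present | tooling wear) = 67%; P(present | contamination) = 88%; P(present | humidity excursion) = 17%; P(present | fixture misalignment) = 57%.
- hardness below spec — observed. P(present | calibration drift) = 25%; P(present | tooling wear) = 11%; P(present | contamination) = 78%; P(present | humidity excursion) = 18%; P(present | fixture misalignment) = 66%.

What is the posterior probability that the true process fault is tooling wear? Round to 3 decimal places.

0.079

Multiply each prior by the joint likelihood of the measurement pattern (using 1 − P(present | H) for each absent measurement):
  calibration drift: 0.22 × (1 − 0.09) × 0.25 = 0.05005
  tooling wear: 0.31 × (1 − 0.67) × 0.11 = 0.011253
  contamination: 0.15 × (1 − 0.88) × 0.78 = 0.01404
  humidity excursion: 0.18 × (1 − 0.17) × 0.18 = 0.026892
  fixture misalignment: 0.14 × (1 − 0.57) × 0.66 = 0.039732
Normalizing constant Z = 0.05005 + 0.011253 + 0.01404 + 0.026892 + 0.039732 = 0.14197.
P(tooling wear | evidence) = 0.011253 / 0.14197 ≈ 0.079.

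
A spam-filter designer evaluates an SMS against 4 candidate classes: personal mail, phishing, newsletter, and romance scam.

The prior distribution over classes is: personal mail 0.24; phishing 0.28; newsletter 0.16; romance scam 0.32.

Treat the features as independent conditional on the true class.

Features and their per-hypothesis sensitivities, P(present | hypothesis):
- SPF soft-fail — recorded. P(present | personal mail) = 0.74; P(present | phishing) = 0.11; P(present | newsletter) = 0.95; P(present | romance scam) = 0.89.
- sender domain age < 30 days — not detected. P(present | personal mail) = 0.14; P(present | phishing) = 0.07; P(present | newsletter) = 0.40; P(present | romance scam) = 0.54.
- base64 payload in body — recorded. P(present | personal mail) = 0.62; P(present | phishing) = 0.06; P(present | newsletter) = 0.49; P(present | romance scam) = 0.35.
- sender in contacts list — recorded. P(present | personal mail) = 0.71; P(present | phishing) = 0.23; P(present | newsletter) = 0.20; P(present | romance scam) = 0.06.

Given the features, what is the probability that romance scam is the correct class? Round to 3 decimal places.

0.035

Multiply each prior by the joint likelihood of the feature pattern (using 1 − P(present | H) for each absent feature):
  personal mail: 0.24 × 0.74 × (1 − 0.14) × 0.62 × 0.71 = 0.067234
  phishing: 0.28 × 0.11 × (1 − 0.07) × 0.06 × 0.23 = 0.00039529
  newsletter: 0.16 × 0.95 × (1 − 0.40) × 0.49 × 0.20 = 0.0089376
  romance scam: 0.32 × 0.89 × (1 − 0.54) × 0.35 × 0.06 = 0.0027512
The unnormalized weights sum to 0.079318.
P(romance scam | evidence) = 0.0027512 / 0.079318 ≈ 0.035.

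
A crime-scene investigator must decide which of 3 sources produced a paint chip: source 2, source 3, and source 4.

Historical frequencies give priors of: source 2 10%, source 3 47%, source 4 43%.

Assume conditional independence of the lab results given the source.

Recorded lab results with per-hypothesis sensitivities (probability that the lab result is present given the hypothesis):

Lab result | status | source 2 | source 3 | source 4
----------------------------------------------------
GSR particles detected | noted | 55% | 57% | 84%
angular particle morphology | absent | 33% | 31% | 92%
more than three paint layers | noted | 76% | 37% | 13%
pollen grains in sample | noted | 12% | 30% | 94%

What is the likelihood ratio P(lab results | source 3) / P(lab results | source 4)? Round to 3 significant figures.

5.32

Joint likelihood of the lab result pattern under each hypothesis (using 1 − P(present | H) for each absent lab result):
  source 3: 0.57 × (1 − 0.31) × 0.37 × 0.30 = 0.043656
  source 4: 0.84 × (1 − 0.92) × 0.13 × 0.94 = 0.0082118
Bayes factor = 0.043656 / 0.0082118 ≈ 5.32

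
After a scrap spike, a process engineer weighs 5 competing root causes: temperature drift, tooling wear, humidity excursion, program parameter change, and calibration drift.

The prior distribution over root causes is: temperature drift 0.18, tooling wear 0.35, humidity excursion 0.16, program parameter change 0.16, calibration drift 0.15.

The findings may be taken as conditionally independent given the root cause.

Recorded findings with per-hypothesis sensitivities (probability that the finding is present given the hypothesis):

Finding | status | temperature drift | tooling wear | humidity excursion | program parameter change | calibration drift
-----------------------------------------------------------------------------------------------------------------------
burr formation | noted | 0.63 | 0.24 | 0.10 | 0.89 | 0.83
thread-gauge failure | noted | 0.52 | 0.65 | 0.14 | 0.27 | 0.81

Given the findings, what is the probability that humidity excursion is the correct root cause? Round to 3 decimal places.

Multiply each prior by the joint likelihood of the evidence pattern:
  temperature drift: 0.18 × 0.63 × 0.52 = 0.058968
  tooling wear: 0.35 × 0.24 × 0.65 = 0.0546
  humidity excursion: 0.16 × 0.10 × 0.14 = 0.00224
  program parameter change: 0.16 × 0.89 × 0.27 = 0.038448
  calibration drift: 0.15 × 0.83 × 0.81 = 0.10084
The unnormalized weights sum to 0.2551.
P(humidity excursion | evidence) = 0.00224 / 0.2551 ≈ 0.009.

0.009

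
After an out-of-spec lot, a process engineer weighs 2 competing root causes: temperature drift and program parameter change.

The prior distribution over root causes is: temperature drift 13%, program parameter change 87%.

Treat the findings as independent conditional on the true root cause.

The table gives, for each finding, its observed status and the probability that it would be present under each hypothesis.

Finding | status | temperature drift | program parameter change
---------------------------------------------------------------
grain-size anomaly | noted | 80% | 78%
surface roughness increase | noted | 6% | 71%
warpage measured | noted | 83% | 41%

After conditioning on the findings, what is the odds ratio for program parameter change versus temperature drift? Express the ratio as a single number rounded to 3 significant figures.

38.1

Unnormalized posterior weight (prior times the finding likelihoods) for each of the two hypotheses:
  program parameter change: 0.87 × 0.78 × 0.71 × 0.41 = 0.19754
  temperature drift: 0.13 × 0.80 × 0.06 × 0.83 = 0.0051792
Odds(program parameter change : temperature drift) = 0.19754 / 0.0051792 ≈ 38.1.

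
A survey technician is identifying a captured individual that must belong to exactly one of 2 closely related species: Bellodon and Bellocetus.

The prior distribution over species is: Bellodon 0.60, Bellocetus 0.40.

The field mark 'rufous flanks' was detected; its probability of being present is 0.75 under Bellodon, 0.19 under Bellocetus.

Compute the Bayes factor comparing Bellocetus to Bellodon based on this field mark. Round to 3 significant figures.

0.253

Likelihood of this field mark under each hypothesis:
  Bellocetus: 0.19
  Bellodon: 0.75
Bayes factor = 0.19 / 0.75 ≈ 0.253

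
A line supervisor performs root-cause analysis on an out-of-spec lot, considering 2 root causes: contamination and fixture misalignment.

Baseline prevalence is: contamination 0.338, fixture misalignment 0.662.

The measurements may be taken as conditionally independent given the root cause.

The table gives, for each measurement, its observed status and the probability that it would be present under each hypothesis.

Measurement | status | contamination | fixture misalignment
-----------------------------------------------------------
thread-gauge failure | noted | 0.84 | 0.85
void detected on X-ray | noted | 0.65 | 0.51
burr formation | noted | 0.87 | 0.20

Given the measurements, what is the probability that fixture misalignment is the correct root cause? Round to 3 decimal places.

Multiply each prior by the joint likelihood of the measurement pattern:
  contamination: 0.338 × 0.84 × 0.65 × 0.87 = 0.16056
  fixture misalignment: 0.662 × 0.85 × 0.51 × 0.20 = 0.057395
Normalizing constant Z = 0.16056 + 0.057395 = 0.21795.
P(fixture misalignment | evidence) = 0.057395 / 0.21795 ≈ 0.263.

0.263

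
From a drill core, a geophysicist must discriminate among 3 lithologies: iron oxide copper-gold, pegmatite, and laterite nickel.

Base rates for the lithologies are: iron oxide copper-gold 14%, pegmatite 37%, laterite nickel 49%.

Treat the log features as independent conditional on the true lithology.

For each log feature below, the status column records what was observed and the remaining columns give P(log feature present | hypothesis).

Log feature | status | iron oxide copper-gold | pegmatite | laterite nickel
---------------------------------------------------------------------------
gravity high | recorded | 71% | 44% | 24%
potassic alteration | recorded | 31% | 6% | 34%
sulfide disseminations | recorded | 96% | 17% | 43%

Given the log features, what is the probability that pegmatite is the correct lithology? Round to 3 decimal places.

0.034

By Bayes' rule with conditional independence, the unnormalized weight for each hypothesis is prior × ∏ likelihoods:
  iron oxide copper-gold: 0.14 × 0.71 × 0.31 × 0.96 = 0.029581
  pegmatite: 0.37 × 0.44 × 0.06 × 0.17 = 0.0016606
  laterite nickel: 0.49 × 0.24 × 0.34 × 0.43 = 0.017193
The unnormalized weights sum to 0.048435.
P(pegmatite | evidence) = 0.0016606 / 0.048435 ≈ 0.034.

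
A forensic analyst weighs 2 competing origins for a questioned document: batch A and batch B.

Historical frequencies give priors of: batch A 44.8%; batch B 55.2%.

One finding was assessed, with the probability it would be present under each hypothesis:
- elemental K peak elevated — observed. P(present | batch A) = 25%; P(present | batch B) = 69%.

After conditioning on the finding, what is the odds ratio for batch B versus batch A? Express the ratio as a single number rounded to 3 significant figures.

3.40

The normalizing constant cancels in an odds ratio, so compute prior × likelihood for the two hypotheses only:
  batch B: 0.552 × 0.69 = 0.38088
  batch A: 0.448 × 0.25 = 0.112
Odds(batch B : batch A) = 0.38088 / 0.112 ≈ 3.40.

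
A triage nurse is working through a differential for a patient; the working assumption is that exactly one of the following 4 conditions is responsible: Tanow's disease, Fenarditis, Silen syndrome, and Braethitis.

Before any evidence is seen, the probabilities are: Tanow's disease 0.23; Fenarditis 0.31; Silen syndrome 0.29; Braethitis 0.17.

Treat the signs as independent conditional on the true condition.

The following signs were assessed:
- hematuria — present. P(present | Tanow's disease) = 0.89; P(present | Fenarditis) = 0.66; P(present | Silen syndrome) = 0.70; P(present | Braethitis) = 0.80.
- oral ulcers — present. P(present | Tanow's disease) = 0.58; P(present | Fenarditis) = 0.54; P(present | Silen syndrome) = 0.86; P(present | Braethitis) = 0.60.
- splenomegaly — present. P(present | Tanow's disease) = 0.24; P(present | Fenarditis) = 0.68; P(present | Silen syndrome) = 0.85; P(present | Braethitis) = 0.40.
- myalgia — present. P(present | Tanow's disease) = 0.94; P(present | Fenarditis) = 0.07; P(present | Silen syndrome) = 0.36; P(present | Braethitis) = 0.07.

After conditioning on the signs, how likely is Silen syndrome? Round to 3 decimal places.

0.609

Multiply each prior by the joint likelihood of the sign pattern:
  Tanow's disease: 0.23 × 0.89 × 0.58 × 0.24 × 0.94 = 0.026785
  Fenarditis: 0.31 × 0.66 × 0.54 × 0.68 × 0.07 = 0.005259
  Silen syndrome: 0.29 × 0.70 × 0.86 × 0.85 × 0.36 = 0.053421
  Braethitis: 0.17 × 0.80 × 0.60 × 0.40 × 0.07 = 0.0022848
The unnormalized weights sum to 0.08775.
P(Silen syndrome | evidence) = 0.053421 / 0.08775 ≈ 0.609.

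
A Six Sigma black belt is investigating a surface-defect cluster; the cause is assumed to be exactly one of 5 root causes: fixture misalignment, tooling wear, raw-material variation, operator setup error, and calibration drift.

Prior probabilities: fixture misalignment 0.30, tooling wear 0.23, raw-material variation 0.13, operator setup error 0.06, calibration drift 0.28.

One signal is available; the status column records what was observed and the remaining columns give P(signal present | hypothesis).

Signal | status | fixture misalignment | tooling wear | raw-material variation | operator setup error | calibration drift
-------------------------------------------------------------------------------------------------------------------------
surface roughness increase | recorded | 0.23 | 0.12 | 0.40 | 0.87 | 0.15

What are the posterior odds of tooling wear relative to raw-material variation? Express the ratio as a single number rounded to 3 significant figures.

The normalizing constant cancels in an odds ratio, so compute prior × likelihood for the two hypotheses only:
  tooling wear: 0.23 × 0.12 = 0.0276
  raw-material variation: 0.13 × 0.40 = 0.052
Odds(tooling wear : raw-material variation) = 0.0276 / 0.052 ≈ 0.531.

0.531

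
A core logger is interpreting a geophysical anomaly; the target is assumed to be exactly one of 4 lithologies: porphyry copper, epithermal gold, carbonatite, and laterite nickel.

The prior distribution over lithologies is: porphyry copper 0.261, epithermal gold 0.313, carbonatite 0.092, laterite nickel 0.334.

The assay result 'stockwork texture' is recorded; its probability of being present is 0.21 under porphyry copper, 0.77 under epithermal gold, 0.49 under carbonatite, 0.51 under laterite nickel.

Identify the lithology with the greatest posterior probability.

epithermal gold

Multiply each prior by the likelihood of the assay result:
  porphyry copper: 0.261 × 0.21 = 0.05481
  epithermal gold: 0.313 × 0.77 = 0.24101
  carbonatite: 0.092 × 0.49 = 0.04508
  laterite nickel: 0.334 × 0.51 = 0.17034
Marginal likelihood of the evidence = 0.51124.
P(porphyry copper | evidence) ≈ 0.05481 / 0.51124 ≈ 0.107
P(epithermal gold | evidence) ≈ 0.24101 / 0.51124 ≈ 0.471
P(carbonatite | evidence) ≈ 0.04508 / 0.51124 ≈ 0.088
P(laterite nickel | evidence) ≈ 0.17034 / 0.51124 ≈ 0.333
The largest is 0.471, so epithermal gold is most probable.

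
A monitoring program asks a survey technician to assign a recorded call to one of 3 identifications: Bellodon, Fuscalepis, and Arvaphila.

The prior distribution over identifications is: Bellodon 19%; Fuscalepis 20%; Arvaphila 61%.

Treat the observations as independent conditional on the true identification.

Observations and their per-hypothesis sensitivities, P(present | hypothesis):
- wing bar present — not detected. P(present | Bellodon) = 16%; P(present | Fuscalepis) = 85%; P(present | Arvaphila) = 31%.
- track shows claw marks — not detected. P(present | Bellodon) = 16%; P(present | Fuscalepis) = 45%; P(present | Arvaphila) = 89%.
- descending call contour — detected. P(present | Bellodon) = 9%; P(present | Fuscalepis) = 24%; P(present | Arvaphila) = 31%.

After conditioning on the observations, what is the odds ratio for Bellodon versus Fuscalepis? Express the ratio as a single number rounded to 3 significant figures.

Unnormalized posterior weight (prior times the observation likelihoods) for each of the two hypotheses (using 1 − P(present | H) for each absent observation):
  Bellodon: 0.19 × (1 − 0.16) × (1 − 0.16) × 0.09 = 0.012066
  Fuscalepis: 0.20 × (1 − 0.85) × (1 − 0.45) × 0.24 = 0.00396
Posterior odds = 0.012066 / 0.00396 ≈ 3.05.

3.05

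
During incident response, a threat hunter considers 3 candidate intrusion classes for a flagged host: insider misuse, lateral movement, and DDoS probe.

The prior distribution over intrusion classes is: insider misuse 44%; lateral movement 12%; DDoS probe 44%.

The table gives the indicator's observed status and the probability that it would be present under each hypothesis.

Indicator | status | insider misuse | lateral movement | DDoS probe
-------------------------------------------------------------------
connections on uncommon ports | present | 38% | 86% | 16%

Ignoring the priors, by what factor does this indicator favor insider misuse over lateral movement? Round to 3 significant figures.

The Bayes factor is the ratio of the two likelihoods.
  insider misuse: 0.38
  lateral movement: 0.86
Bayes factor = 0.38 / 0.86 ≈ 0.442

0.442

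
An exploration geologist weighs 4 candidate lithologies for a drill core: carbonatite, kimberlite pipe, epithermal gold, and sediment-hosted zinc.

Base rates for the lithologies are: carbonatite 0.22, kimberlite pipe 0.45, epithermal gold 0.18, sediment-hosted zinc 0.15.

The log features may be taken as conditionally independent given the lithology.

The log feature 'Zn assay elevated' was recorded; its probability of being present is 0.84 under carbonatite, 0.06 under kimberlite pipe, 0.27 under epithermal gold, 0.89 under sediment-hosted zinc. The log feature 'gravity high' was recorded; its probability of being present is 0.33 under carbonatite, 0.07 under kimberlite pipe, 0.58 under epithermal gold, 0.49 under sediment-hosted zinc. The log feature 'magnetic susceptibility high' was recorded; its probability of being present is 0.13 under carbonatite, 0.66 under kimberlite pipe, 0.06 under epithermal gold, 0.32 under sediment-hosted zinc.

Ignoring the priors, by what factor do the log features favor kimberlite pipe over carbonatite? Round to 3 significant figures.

0.0769

Joint likelihood of the log feature pattern under each hypothesis:
  kimberlite pipe: 0.06 × 0.07 × 0.66 = 0.002772
  carbonatite: 0.84 × 0.33 × 0.13 = 0.036036
Bayes factor = 0.002772 / 0.036036 ≈ 0.0769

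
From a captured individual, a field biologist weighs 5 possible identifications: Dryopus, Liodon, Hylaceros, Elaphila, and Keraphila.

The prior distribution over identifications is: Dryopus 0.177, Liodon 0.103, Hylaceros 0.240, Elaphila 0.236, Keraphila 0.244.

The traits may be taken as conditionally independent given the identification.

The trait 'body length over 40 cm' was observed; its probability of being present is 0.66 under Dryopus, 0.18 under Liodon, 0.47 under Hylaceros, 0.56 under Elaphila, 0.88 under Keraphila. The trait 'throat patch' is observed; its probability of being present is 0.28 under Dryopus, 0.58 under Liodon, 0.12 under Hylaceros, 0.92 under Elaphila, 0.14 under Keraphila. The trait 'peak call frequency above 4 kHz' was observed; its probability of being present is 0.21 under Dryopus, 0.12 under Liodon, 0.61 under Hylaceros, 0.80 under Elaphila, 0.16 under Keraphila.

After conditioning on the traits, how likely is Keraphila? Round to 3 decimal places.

0.041

Multiply each prior by the joint likelihood of the trait pattern:
  Dryopus: 0.177 × 0.66 × 0.28 × 0.21 = 0.006869
  Liodon: 0.103 × 0.18 × 0.58 × 0.12 = 0.0012904
  Hylaceros: 0.240 × 0.47 × 0.12 × 0.61 = 0.008257
  Elaphila: 0.236 × 0.56 × 0.92 × 0.80 = 0.09727
  Keraphila: 0.244 × 0.88 × 0.14 × 0.16 = 0.0048097
Normalizing constant Z = 0.006869 + 0.0012904 + 0.008257 + 0.09727 + 0.0048097 = 0.1185.
P(Keraphila | evidence) = 0.0048097 / 0.1185 ≈ 0.041.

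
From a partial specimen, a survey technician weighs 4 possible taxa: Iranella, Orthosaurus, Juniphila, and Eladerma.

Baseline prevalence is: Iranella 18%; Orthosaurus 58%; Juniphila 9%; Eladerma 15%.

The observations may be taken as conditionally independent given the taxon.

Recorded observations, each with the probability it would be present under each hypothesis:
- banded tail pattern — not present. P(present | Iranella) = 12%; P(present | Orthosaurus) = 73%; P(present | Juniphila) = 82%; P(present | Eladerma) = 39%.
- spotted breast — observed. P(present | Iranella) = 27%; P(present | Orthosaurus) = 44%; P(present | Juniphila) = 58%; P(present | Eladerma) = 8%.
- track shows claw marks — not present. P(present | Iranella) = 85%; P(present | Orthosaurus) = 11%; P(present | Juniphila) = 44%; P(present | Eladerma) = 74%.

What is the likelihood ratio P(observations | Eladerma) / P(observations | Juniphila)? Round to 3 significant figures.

Joint likelihood of the evidence pattern under each hypothesis (using 1 − P(present | H) for each absent observation):
  Eladerma: (1 − 0.39) × 0.08 × (1 − 0.74) = 0.012688
  Juniphila: (1 − 0.82) × 0.58 × (1 − 0.44) = 0.058464
Bayes factor = 0.012688 / 0.058464 ≈ 0.217

0.217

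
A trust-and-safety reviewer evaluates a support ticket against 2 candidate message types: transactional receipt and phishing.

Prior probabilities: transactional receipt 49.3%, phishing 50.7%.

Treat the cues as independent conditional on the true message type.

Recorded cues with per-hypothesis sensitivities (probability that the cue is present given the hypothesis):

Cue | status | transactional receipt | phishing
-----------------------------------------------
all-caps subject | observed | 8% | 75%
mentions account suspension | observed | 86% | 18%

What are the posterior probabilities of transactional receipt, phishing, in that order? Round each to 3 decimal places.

0.331, 0.669

Multiply each prior by the joint likelihood of the cue pattern:
  transactional receipt: 0.493 × 0.08 × 0.86 = 0.033918
  phishing: 0.507 × 0.75 × 0.18 = 0.068445
Marginal likelihood of the evidence = 0.10236.
P(transactional receipt | evidence) = 0.033918 / 0.10236 ≈ 0.331
P(phishing | evidence) = 0.068445 / 0.10236 ≈ 0.669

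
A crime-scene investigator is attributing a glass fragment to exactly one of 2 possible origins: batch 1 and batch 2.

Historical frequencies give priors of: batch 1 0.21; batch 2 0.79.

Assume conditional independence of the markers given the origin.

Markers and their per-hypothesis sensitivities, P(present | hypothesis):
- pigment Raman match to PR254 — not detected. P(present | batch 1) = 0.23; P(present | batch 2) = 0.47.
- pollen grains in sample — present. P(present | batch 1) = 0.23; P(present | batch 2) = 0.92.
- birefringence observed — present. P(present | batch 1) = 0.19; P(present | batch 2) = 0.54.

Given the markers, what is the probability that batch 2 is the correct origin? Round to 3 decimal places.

Multiply each prior by the joint likelihood of the marker pattern (using 1 − P(present | H) for each absent marker):
  batch 1: 0.21 × (1 − 0.23) × 0.23 × 0.19 = 0.0070663
  batch 2: 0.79 × (1 − 0.47) × 0.92 × 0.54 = 0.20801
The unnormalized weights sum to 0.21508.
P(batch 2 | evidence) = 0.20801 / 0.21508 ≈ 0.967.

0.967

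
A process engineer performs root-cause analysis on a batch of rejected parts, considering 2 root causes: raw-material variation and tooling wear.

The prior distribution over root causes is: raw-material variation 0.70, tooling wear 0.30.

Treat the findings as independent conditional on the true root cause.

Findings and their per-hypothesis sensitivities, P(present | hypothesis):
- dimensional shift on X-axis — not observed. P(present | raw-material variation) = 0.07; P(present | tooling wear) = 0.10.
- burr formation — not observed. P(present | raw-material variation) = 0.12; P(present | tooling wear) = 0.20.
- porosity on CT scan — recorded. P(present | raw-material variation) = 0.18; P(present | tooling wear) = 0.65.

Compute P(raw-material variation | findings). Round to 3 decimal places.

0.423

For each hypothesis, the unnormalized posterior weight is prior × product of the finding likelihoods (using 1 − P(present | H) for each absent finding):
  raw-material variation: 0.70 × (1 − 0.07) × (1 − 0.12) × 0.18 = 0.10312
  tooling wear: 0.30 × (1 − 0.10) × (1 − 0.20) × 0.65 = 0.1404
Normalizing constant Z = 0.10312 + 0.1404 = 0.24352.
P(raw-material variation | evidence) = 0.10312 / 0.24352 ≈ 0.423.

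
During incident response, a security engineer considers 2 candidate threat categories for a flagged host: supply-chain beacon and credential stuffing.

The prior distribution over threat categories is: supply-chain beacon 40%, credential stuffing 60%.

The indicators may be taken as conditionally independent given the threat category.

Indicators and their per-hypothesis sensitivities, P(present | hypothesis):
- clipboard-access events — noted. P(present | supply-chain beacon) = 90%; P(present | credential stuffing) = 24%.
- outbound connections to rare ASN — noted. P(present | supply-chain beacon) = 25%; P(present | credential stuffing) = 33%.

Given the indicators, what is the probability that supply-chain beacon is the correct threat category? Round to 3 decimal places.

0.654

Multiply each prior by the joint likelihood of the indicator pattern:
  supply-chain beacon: 0.40 × 0.90 × 0.25 = 0.09
  credential stuffing: 0.60 × 0.24 × 0.33 = 0.04752
Marginal likelihood of the evidence = 0.13752.
P(supply-chain beacon | evidence) = 0.09 / 0.13752 ≈ 0.654.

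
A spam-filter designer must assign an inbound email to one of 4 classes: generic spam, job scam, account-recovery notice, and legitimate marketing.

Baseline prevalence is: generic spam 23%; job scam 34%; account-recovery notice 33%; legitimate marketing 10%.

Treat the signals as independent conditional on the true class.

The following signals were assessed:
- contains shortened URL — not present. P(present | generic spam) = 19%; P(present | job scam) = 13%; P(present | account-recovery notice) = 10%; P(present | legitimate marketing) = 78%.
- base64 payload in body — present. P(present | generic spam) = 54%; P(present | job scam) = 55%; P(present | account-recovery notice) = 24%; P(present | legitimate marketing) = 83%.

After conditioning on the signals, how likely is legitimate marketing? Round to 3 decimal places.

For each hypothesis, the unnormalized posterior weight is prior × product of the signal likelihoods (using 1 − P(present | H) for each absent signal):
  generic spam: 0.23 × (1 − 0.19) × 0.54 = 0.1006
  job scam: 0.34 × (1 − 0.13) × 0.55 = 0.16269
  account-recovery notice: 0.33 × (1 − 0.10) × 0.24 = 0.07128
  legitimate marketing: 0.10 × (1 − 0.78) × 0.83 = 0.01826
Normalizing constant Z = 0.1006 + 0.16269 + 0.07128 + 0.01826 = 0.35283.
P(legitimate marketing | evidence) = 0.01826 / 0.35283 ≈ 0.052.

0.052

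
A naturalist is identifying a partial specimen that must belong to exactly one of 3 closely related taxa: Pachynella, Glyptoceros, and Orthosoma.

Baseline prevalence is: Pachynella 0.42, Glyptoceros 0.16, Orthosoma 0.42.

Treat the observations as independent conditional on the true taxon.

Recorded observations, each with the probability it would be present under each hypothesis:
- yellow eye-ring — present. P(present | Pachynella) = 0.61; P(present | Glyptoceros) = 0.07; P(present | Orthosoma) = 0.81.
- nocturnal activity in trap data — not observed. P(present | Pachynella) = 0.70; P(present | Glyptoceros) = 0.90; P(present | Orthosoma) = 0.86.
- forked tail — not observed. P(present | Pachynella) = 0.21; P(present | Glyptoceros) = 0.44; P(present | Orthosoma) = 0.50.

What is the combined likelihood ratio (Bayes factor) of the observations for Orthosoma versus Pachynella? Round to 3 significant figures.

0.392

Take the product of per-observation likelihoods under each hypothesis (using 1 − P(present | H) for each absent observation), then divide.
  Orthosoma: 0.81 × (1 − 0.86) × (1 − 0.50) = 0.0567
  Pachynella: 0.61 × (1 − 0.70) × (1 − 0.21) = 0.14457
Bayes factor = 0.0567 / 0.14457 ≈ 0.392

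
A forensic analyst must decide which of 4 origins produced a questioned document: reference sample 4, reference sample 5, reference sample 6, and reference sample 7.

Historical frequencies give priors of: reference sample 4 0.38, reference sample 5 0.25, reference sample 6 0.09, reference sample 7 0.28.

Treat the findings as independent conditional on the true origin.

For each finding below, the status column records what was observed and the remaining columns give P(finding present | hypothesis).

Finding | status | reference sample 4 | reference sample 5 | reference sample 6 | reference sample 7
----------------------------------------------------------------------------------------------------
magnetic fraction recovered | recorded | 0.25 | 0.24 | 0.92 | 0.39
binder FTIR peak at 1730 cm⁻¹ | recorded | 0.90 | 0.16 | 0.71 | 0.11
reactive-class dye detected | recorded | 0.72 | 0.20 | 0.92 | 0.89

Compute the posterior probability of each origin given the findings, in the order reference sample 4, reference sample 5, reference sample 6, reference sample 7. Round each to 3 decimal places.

0.480, 0.015, 0.422, 0.083

Multiply each prior by the joint likelihood of the evidence pattern:
  reference sample 4: 0.38 × 0.25 × 0.90 × 0.72 = 0.06156
  reference sample 5: 0.25 × 0.24 × 0.16 × 0.20 = 0.00192
  reference sample 6: 0.09 × 0.92 × 0.71 × 0.92 = 0.054085
  reference sample 7: 0.28 × 0.39 × 0.11 × 0.89 = 0.010691
The unnormalized weights sum to 0.12826.
P(reference sample 4 | evidence) = 0.06156 / 0.12826 ≈ 0.480
P(reference sample 5 | evidence) = 0.00192 / 0.12826 ≈ 0.015
P(reference sample 6 | evidence) = 0.054085 / 0.12826 ≈ 0.422
P(reference sample 7 | evidence) = 0.010691 / 0.12826 ≈ 0.083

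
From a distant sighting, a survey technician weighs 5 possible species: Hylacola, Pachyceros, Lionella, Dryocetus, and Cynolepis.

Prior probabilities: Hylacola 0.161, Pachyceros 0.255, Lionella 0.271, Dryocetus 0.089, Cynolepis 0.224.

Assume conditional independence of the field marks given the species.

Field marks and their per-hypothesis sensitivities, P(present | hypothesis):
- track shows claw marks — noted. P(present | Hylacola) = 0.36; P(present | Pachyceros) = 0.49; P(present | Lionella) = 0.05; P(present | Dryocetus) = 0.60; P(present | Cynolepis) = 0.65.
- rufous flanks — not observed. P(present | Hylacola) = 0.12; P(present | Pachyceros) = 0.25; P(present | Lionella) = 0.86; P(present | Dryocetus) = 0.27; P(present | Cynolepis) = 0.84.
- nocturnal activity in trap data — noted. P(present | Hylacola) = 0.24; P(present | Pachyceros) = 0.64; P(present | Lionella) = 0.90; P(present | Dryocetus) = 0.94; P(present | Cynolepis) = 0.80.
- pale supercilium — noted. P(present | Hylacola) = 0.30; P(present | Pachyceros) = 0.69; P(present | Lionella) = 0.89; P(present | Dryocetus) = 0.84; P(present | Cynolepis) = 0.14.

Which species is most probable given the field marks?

By Bayes' rule with conditional independence, the unnormalized weight for each hypothesis is prior × ∏ likelihoods (using 1 − P(present | H) for each absent field mark):
  Hylacola: 0.161 × 0.36 × (1 − 0.12) × 0.24 × 0.30 = 0.0036723
  Pachyceros: 0.255 × 0.49 × (1 − 0.25) × 0.64 × 0.69 = 0.041383
  Lionella: 0.271 × 0.05 × (1 − 0.86) × 0.90 × 0.89 = 0.0015195
  Dryocetus: 0.089 × 0.60 × (1 − 0.27) × 0.94 × 0.84 = 0.03078
  Cynolepis: 0.224 × 0.65 × (1 − 0.84) × 0.80 × 0.14 = 0.0026092
The unnormalized weights sum to 0.079965.
P(Hylacola | evidence) ≈ 0.0036723 / 0.079965 ≈ 0.046
P(Pachyceros | evidence) ≈ 0.041383 / 0.079965 ≈ 0.518
P(Lionella | evidence) ≈ 0.0015195 / 0.079965 ≈ 0.019
P(Dryocetus | evidence) ≈ 0.03078 / 0.079965 ≈ 0.385
P(Cynolepis | evidence) ≈ 0.0026092 / 0.079965 ≈ 0.033
The largest is 0.518, so Pachyceros is most probable.

Pachyceros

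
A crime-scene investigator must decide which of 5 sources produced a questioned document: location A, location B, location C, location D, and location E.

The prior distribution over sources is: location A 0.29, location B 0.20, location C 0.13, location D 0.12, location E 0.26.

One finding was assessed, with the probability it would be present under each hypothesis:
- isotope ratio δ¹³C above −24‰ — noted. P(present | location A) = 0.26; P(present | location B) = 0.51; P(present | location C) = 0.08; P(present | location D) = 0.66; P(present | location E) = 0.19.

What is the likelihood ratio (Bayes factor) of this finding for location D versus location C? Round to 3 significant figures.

Likelihood of this finding under each hypothesis:
  location D: 0.66
  location C: 0.08
Bayes factor = 0.66 / 0.08 ≈ 8.25

8.25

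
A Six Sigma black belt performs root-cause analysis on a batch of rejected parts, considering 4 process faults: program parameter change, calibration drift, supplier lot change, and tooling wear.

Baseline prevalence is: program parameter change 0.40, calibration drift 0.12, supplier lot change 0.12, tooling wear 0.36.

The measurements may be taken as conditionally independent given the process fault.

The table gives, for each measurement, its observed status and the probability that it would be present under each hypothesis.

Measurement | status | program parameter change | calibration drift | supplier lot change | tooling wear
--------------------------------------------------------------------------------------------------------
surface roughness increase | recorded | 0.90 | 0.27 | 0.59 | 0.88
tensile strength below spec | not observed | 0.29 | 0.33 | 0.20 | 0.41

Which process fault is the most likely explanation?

Multiply each prior by the joint likelihood of the measurement pattern (using 1 − P(present | H) for each absent measurement):
  program parameter change: 0.40 × 0.90 × (1 − 0.29) = 0.2556
  calibration drift: 0.12 × 0.27 × (1 − 0.33) = 0.021708
  supplier lot change: 0.12 × 0.59 × (1 − 0.20) = 0.05664
  tooling wear: 0.36 × 0.88 × (1 − 0.41) = 0.18691
The unnormalized weights sum to 0.52086.
P(program parameter change | evidence) ≈ 0.2556 / 0.52086 ≈ 0.491
P(calibration drift | evidence) ≈ 0.021708 / 0.52086 ≈ 0.042
P(supplier lot change | evidence) ≈ 0.05664 / 0.52086 ≈ 0.109
P(tooling wear | evidence) ≈ 0.18691 / 0.52086 ≈ 0.359
The largest is 0.491, so program parameter change is most probable.

program parameter change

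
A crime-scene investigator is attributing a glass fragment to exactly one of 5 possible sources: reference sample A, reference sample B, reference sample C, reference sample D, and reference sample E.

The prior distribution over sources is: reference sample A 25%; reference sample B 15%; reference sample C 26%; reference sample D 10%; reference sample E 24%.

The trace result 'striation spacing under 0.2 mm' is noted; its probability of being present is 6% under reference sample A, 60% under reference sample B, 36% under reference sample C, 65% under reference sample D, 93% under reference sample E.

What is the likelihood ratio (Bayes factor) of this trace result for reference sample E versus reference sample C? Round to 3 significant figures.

Likelihood of this trace result under each hypothesis:
  reference sample E: 0.93
  reference sample C: 0.36
Bayes factor = 0.93 / 0.36 ≈ 2.58

2.58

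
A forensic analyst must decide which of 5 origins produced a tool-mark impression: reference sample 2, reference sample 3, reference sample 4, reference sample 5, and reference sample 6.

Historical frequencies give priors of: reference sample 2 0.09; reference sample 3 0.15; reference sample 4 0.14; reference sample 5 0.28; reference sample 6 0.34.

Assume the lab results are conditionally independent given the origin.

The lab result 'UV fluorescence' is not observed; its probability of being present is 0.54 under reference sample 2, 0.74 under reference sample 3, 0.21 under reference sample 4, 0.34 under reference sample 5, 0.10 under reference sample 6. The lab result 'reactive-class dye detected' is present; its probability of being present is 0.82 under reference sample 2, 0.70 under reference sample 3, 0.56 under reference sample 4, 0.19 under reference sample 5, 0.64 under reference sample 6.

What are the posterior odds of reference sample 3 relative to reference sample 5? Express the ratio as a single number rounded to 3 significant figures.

The normalizing constant cancels in an odds ratio, so compute prior × likelihood for the two hypotheses only (using 1 − P(present | H) for each absent lab result):
  reference sample 3: 0.15 × (1 − 0.74) × 0.70 = 0.0273
  reference sample 5: 0.28 × (1 − 0.34) × 0.19 = 0.035112
Posterior odds = 0.0273 / 0.035112 ≈ 0.778.

0.778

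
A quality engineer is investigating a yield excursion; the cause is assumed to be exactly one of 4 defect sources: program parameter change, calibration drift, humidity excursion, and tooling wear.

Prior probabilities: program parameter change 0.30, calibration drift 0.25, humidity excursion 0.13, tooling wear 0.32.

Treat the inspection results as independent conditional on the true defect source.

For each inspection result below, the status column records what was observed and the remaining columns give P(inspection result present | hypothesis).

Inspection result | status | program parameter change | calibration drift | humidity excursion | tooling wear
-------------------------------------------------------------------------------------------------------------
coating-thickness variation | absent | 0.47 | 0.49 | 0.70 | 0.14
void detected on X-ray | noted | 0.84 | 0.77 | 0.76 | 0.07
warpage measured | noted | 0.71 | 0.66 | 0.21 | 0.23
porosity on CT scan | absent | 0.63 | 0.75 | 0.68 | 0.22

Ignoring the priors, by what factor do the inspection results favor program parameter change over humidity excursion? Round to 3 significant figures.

Take the product of per-inspection result likelihoods under each hypothesis (using 1 − P(present | H) for each absent inspection result), then divide.
  program parameter change: (1 − 0.47) × 0.84 × 0.71 × (1 − 0.63) = 0.11695
  humidity excursion: (1 − 0.70) × 0.76 × 0.21 × (1 − 0.68) = 0.015322
Bayes factor = 0.11695 / 0.015322 ≈ 7.63

7.63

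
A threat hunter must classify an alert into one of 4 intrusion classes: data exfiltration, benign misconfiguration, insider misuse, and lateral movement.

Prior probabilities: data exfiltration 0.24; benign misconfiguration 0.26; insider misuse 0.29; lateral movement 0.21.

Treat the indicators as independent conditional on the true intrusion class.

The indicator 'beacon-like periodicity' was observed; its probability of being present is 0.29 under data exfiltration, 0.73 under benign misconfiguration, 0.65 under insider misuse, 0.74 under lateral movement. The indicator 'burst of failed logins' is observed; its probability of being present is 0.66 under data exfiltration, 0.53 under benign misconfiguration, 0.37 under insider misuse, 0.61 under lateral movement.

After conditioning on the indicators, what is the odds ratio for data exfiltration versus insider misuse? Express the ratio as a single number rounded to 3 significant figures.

0.659

Posterior odds equal prior odds times the likelihood ratio; only the two competing hypotheses matter.
  data exfiltration: 0.24 × 0.29 × 0.66 = 0.045936
  insider misuse: 0.29 × 0.65 × 0.37 = 0.069745
Posterior odds = 0.045936 / 0.069745 ≈ 0.659.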